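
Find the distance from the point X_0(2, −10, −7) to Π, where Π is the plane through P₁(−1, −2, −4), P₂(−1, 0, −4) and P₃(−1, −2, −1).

P₁P₂ = (0, 2, 0) and P₁P₃ = (0, 0, 3), so a normal is n = P₁P₂ × P₁P₃ = (6, 0, 0).
Then n·(2, −10, −7) − (−6) = 18.
|n| = √(36 + 0 + 0) = 6, so the distance is |18|/6 = 3.

3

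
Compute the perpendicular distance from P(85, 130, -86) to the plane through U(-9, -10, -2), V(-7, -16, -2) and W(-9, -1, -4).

8

UV = (2, -6, 0) and UW = (0, 9, -2), so a normal is n = UV × UW = (12, 4, 18).
Then n·(85, 130, -86) - (-184) = 176.
|n| = √(144 + 16 + 324) = 22, so the distance is |176|/22 = 8.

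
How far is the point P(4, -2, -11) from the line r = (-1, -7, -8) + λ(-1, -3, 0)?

√19

Direction vector d = (-1, -3, 0).
AP = (5, 5, -3); AP·d = -20, |AP|² = 59, |d|² = 10.
distance² = |AP|² − (AP·d)²/|d|² = 59 − 400/10 = 19, so the distance is √19.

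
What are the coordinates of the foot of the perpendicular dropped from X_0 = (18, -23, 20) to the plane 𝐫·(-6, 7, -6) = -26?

(0, -2, 2)

The perpendicular from X_0 has direction n = (-6, 7, -6): r = (18, -23, 20) + t(-6, 7, -6).
Substitute into the plane: n·(X_0 + tn) = -26 gives -389 + 121t = -26, so t = 3.
Foot = (18, -23, 20) + 3·(-6, 7, -6) = (0, -2, 2).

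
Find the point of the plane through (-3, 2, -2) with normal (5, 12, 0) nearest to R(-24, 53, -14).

n = (5, 12, 0), |n|² = 169, and n·R − 9 = 507.
t = 507/169 = 3, so the foot is R − t·n = (-24, 53, -14) − 3·(5, 12, 0) = (-39, 17, -14).

(-39, 17, -14)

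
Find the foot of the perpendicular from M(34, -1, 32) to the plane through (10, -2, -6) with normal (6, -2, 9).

n = (6, -2, 9), |n|² = 121, and n·M − 10 = 484.
t = 484/121 = 4, so the foot is M − t·n = (34, -1, 32) − 4·(6, -2, 9) = (10, 7, -4).

(10, 7, -4)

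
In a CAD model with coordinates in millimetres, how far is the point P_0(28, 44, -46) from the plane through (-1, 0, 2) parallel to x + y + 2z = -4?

23√6/6

Parallel planes share the normal n = (1, 1, 2); since (-1, 0, 2) lies on the plane, its equation is x + y + 2z = 3.
n = (1, 1, 2); n·P − 3 = -23; |n| = √6; distance = 23/√6.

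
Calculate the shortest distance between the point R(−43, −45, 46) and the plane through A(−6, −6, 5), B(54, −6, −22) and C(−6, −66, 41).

19/25

AB = (60, 0, −27) and AC = (0, −60, 36), so a normal is n = AB × AC = (−1620, −2160, −3600).
d = |(-1620)·(-43) + (-2160)·(-45) + (-3600)·46 − 4680| / √(2624400 + 4665600 + 12960000) = |-3420| / 4500 = 19/25.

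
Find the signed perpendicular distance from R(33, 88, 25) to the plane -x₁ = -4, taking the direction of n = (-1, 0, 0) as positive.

n·R − (-4) = -29.
|n| = 1, so the signed distance is -29/1 = -29.

-29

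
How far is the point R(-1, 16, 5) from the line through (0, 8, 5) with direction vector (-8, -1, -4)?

√65

Direction vector d = (-8, -1, -4).
AP = (-1, 8, 0); AP·d = 0, |AP|² = 65, |d|² = 81.
distance² = |AP|² − (AP·d)²/|d|² = 65 − 0/81 = 65, so the distance is √65.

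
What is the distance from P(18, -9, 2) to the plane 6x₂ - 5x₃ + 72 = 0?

Normal vector n = (0, 6, -5), and n·(18, -9, 2) - (-72) = 8.
|n| = √(0 + 36 + 25) = √61, so the distance is |8|/√61 = 8√61/61.

8/√61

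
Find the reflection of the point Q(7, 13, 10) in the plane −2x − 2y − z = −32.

n = (−2, −2, −1), |n|² = 9, n·Q − (-32) = -18, so t = -18/9 = -2.
Foot F = Q − (-2)·n = (3, 9, 8); the reflection is 2F − Q = (−1, 5, 6).

(-1, 5, 6)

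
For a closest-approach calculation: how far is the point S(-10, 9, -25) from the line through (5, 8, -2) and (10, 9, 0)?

A direction vector is d = (5, 1, 2).
AP = (-15, 1, -23), and AP × d = (25, -85, -20).
|AP × d|² = 8250 and |d|² = 30, so the distance is √(8250/30) = √275 = 5√11.

5√11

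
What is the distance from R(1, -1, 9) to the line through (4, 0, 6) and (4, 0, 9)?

√10

A direction vector is d = (0, 0, 3).
AP = (-3, -1, 3); AP·d = 9, |AP|² = 19, |d|² = 9.
distance² = |AP|² − (AP·d)²/|d|² = 19 − 81/9 = 10, so the distance is √10.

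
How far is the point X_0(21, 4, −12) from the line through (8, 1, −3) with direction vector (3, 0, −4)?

Direction vector d = (3, 0, −4).
AP = (13, 3, −9), and AP × d = (−12, 25, −9).
|AP × d|² = 850 and |d|² = 25, so the distance is √(850/25) = √34.

√34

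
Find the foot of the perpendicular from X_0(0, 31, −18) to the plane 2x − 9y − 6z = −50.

(2, 22, -24)

n = (2, −9, −6), |n|² = 121, and n·X_0 − (-50) = -121.
t = -121/121 = -1, so the foot is X_0 − t·n = (0, 31, −18) − (-1)·(2, −9, −6) = (2, 22, −24).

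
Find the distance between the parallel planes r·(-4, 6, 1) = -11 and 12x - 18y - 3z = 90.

19/√53

Divide the second equation by -3 to match normals: -4x + 6y + z = -30.
With common normal n = (-4, 6, 1) (|n| = √53), the distance is |(-11) − (-30)|/|n| = 19/√53.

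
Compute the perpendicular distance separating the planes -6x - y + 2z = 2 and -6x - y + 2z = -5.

Both planes have normal n = (-6, -1, 2), |n| = √41. Any point on the first plane is at distance |(-5) − 2|/|n| = 7/√41 from the second.

7√41/41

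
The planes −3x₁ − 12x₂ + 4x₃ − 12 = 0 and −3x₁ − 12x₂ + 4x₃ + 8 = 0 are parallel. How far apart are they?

20/13

With common normal n = (−3, −12, 4) (|n| = 13), the distance is |12 − (-8)|/|n| = 20/13.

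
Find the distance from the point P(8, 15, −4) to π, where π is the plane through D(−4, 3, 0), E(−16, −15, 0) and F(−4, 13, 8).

4√77/77

DE = (−12, −18, 0) and DF = (0, 10, 8), so a normal is n = DE × DF = (−144, 96, −120).
Then n·(8, 15, −4) − 864 = −96.
|n| = √(20736 + 9216 + 14400) = 24√77, so the distance is |-96|/(24√77) = 4√77/77.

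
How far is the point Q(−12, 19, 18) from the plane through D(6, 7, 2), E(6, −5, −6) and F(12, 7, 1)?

30√53/53

DE = (0, −12, −8) and DF = (6, 0, −1), so a normal is n = DE × DF = (12, −48, 72).
d = |12·(-12) + (-48)·19 + 72·18 − (-120)| / √(144 + 2304 + 5184) = |360| / (12√53) = 30/√53.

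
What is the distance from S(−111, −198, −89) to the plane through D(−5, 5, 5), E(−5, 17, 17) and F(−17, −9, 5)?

DE = (0, 12, 12) and DF = (−12, −14, 0), so a normal is n = DE × DF = (168, −144, 144).
d = |168·(-111) + (-144)·(-198) + 144·(-89) − (-840)| / √(28224 + 20736 + 20736) = |-2112| / 264 = 8.

8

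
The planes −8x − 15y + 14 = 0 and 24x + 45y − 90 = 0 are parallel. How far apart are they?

16/17

Divide the second equation by -3 to match normals: −8x − 15y = -30.
With common normal n = (−8, −15, 0) (|n| = 17), the distance is |(-14) − (-30)|/|n| = 16/17.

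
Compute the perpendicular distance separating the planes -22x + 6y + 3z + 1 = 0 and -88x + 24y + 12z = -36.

Divide the second equation by 4 to match normals: -22x + 6y + 3z = -9.
Both planes have normal n = (-22, 6, 3), |n| = 23. Any point on the first plane is at distance |(-9) − (-1)|/|n| = 8/23 from the second.

8/23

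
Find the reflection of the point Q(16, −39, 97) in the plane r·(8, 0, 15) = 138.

With n = (8, 0, 15), the signed offset is (n·Q − 138)/|n|² = 1445/289 = 5.
Q' = Q − 2t·n = (16, −39, 97) − 10·(8, 0, 15) = (−64, −39, −53).

(-64, -39, -53)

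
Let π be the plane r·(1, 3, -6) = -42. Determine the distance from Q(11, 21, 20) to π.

Normal vector n = (1, 3, -6), and n·(11, 21, 20) - (-42) = -4.
|n| = √(1 + 9 + 36) = √46, so the distance is |-4|/√46 = 4/√46.

4/√46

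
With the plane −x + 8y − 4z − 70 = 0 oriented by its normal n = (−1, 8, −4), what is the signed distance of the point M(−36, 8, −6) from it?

n·M − 70 = 54.
|n| = 9, so the signed distance is 54/9 = 6.

6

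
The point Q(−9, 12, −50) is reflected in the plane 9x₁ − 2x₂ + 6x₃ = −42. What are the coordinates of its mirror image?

With n = (9, −2, 6), the signed offset is (n·Q − (-42))/|n|² = -363/121 = -3.
Q' = Q − 2t·n = (−9, 12, −50) − (-6)·(9, −2, 6) = (45, 0, −14).

(45, 0, -14)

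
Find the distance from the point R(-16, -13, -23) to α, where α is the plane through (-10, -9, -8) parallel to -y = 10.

4

Parallel planes share the normal n = (0, -1, 0); since (-10, -9, -8) lies on the plane, its equation is -y = 9.
n = (0, -1, 0); n·P − 9 = 4; |n| = 1; distance = 4/1 = 4.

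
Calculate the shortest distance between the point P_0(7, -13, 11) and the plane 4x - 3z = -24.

d = |4·7 + (-3)·11 − (-24)| / √(16 + 0 + 9) = |19| / 5 = 19/5.

19/5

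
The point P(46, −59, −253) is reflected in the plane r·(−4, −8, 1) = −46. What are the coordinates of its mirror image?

With n = (−4, −8, 1), the signed offset is (n·P − (-46))/|n|² = 81/81 = 1.
P' = P − 2t·n = (46, −59, −253) − 2·(−4, −8, 1) = (54, −43, −255).

(54, -43, -255)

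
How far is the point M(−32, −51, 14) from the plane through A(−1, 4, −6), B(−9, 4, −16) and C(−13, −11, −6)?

5√57/19

AB = (−8, 0, −10) and AC = (−12, −15, 0), so a normal is n = AB × AC = (−150, 120, 120).
Then n·(−32, −51, 14) − (−90) = 450.
|n| = √(22500 + 14400 + 14400) = 30√57, so the distance is |450|/(30√57) = 15/√57.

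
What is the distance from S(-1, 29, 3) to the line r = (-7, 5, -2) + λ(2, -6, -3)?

Direction vector d = (2, -6, -3).
AP = (6, 24, 5); AP·d = -147, |AP|² = 637, |d|² = 49.
distance² = |AP|² − (AP·d)²/|d|² = 637 − 21609/49 = 196, so the distance is 14.

14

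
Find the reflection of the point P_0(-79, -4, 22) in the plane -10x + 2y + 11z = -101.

(21, -24, -88)

n = (-10, 2, 11), |n|² = 225, n·P_0 − (-101) = 1125, so t = 1125/225 = 5.
Foot F = P_0 − 5·n = (-29, -14, -33); the reflection is 2F − P_0 = (21, -24, -88).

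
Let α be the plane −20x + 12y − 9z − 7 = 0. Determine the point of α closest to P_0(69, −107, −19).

n = (−20, 12, −9), |n|² = 625, and n·P_0 − 7 = -2500.
t = -2500/625 = -4, so the foot is P_0 − t·n = (69, −107, −19) − (-4)·(−20, 12, −9) = (−11, −59, −55).

(-11, -59, -55)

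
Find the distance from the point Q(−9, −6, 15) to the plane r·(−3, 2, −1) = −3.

d = |(-3)·(-9) + 2·(-6) + (-1)·15 − (-3)| / √(9 + 4 + 1) = |3| / √14 = 3√14/14.

3√14/14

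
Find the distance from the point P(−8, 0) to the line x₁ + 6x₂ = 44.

The normal to the line is n = (1, 6) with |n| = √37.
|n·P − 44| = |-8 − 44| = 52, so the distance is 52/√37.

52/√37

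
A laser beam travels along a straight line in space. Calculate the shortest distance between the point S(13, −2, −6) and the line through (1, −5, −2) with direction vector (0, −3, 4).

12

Direction vector d = (0, −3, 4).
AP = (12, 3, −4), and AP × d = (0, −48, −36).
|AP × d|² = 3600 and |d|² = 25, so the distance is √(3600/25) = √144 = 12.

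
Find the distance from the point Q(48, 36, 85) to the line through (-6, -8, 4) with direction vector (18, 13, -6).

Direction vector d = (18, 13, -6).
AP = (54, 44, 81); AP·d = 1058, |AP|² = 11413, |d|² = 529.
distance² = |AP|² − (AP·d)²/|d|² = 11413 − 1119364/529 = 9297, so the distance is 3√1033.

3√1033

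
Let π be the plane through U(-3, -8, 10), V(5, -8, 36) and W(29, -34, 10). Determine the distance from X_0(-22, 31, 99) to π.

UV = (8, 0, 26) and UW = (32, -26, 0), so a normal is n = UV × UW = (676, 832, -208).
Then n·(-22, 31, 99) - (-10764) = 1092.
|n| = √(456976 + 692224 + 43264) = 1092, so the distance is |1092|/1092 = 1.

1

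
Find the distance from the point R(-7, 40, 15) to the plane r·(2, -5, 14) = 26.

Normal vector n = (2, -5, 14), and n·(-7, 40, 15) - 26 = -30.
|n| = √(4 + 25 + 196) = 15, so the distance is |-30|/15 = 2.

2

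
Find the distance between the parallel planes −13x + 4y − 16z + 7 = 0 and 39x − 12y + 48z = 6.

5/21

Divide the second equation by -3 to match normals: −13x + 4y − 16z = -2.
With common normal n = (−13, 4, −16) (|n| = 21), the distance is |(-7) − (-2)|/|n| = 5/21.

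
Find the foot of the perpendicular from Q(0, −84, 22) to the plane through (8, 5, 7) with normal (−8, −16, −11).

The perpendicular from Q has direction n = (−8, −16, −11): r = (0, −84, 22) + t(−8, −16, −11).
Substitute into the plane: n·(Q + tn) = -221 gives 1102 + 441t = -221, so t = -3.
Foot = (0, −84, 22) + (-3)·(−8, −16, −11) = (24, −36, 55).

(24, -36, 55)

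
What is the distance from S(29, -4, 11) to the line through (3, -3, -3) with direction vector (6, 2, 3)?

Direction vector d = (6, 2, 3).
AP = (26, -1, 14); AP·d = 196, |AP|² = 873, |d|² = 49.
distance² = |AP|² − (AP·d)²/|d|² = 873 − 38416/49 = 89, so the distance is √89.

√89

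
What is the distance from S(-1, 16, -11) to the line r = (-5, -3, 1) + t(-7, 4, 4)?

Direction vector d = (-7, 4, 4).
AP = (4, 19, -12); AP·d = 0, |AP|² = 521, |d|² = 81.
distance² = |AP|² − (AP·d)²/|d|² = 521 − 0/81 = 521, so the distance is √521.

√521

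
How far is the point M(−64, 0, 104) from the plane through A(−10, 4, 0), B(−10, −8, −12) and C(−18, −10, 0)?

AB = (0, −12, −12) and AC = (−8, −14, 0), so a normal is n = AB × AC = (−168, 96, −96).
Then n·(−64, 0, 104) − 2064 = −1296.
|n| = √(28224 + 9216 + 9216) = 216, so the distance is |-1296|/216 = 6.

6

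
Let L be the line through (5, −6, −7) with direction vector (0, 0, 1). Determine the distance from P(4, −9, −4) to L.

Direction vector d = (0, 0, 1).
AP = (−1, −3, 3), and AP × d = (−3, 1, 0).
|AP × d|² = 10 and |d|² = 1, so the distance is √10.

√10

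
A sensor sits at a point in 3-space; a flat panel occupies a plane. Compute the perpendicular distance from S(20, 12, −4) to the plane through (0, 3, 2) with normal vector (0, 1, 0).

The plane has equation n·(r − (0, 3, 2)) = 0, i.e. n·r = 3.
Then n·(20, 12, −4) − 3 = 9.
|n| = √(0 + 1 + 0) = 1, so the distance is |9|/1 = 9.

9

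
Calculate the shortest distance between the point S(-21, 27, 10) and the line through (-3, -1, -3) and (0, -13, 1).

A direction vector is d = (3, -12, 4).
AP = (-18, 28, 13), and AP × d = (268, 111, 132).
|AP × d|² = 101569 and |d|² = 169, so the distance is √(101569/169) = √601.

√601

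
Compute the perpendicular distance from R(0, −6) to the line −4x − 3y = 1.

17/5

The normal to the line is n = (−4, −3) with |n| = 5.
|n·R − 1| = |18 − 1| = 17, so the distance is 17/5.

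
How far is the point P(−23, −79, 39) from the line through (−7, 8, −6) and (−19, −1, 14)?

A direction vector is d = (−12, −9, 20).
AP = (−16, −87, 45); AP·d = 1875, |AP|² = 9850, |d|² = 625.
distance² = |AP|² − (AP·d)²/|d|² = 9850 − 3515625/625 = 4225, so the distance is 65.

65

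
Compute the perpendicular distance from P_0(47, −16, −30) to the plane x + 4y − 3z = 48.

25√26/26

d = |1·47 + 4·(-16) + (-3)·(-30) − 48| / √(1 + 16 + 9) = |25| / √26 = 25/√26.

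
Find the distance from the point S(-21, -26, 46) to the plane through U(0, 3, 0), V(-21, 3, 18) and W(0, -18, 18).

2

UV = (-21, 0, 18) and UW = (0, -21, 18), so a normal is n = UV × UW = (378, 378, 441).
n = (378, 378, 441); n·P − 1134 = 1386; |n| = 693; distance = 1386/693 = 2.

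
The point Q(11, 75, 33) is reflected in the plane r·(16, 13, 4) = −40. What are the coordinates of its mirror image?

(-85, -3, 9)

With n = (16, 13, 4), the signed offset is (n·Q − (-40))/|n|² = 1323/441 = 3.
Q' = Q − 2t·n = (11, 75, 33) − 6·(16, 13, 4) = (−85, −3, 9).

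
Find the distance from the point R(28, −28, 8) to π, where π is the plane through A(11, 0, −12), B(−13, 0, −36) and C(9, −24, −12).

AB = (−24, 0, −24) and AC = (−2, −24, 0), so a normal is n = AB × AC = (−576, 48, 576).
Then n·(28, −28, 8) − (−13248) = 384.
|n| = √(331776 + 2304 + 331776) = 816, so the distance is |384|/816 = 8/17.

8/17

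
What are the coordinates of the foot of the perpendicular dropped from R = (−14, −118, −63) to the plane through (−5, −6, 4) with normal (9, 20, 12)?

The perpendicular from R has direction n = (9, 20, 12): r = (−14, −118, −63) + λ(9, 20, 12).
Substitute into the plane: n·(R + λn) = -117 gives -3242 + 625λ = -117, so λ = 5.
Foot = (−14, −118, −63) + 5·(9, 20, 12) = (31, −18, −3).

(31, -18, -3)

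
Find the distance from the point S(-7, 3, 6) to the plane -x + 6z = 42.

d = |(-1)·(-7) + 6·6 − 42| / √(1 + 0 + 36) = |1| / √37 = √37/37.

1/√37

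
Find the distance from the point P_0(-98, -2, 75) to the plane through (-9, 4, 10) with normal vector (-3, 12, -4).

The plane has equation n·(r − (-9, 4, 10)) = 0, i.e. n·r = 35.
Then n·(-98, -2, 75) - 35 = -65.
|n| = √(9 + 144 + 16) = 13, so the distance is |-65|/13 = 5.

5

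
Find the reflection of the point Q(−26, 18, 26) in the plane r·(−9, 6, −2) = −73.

(28, -18, 38)

With n = (−9, 6, −2), the signed offset is (n·Q − (-73))/|n|² = 363/121 = 3.
Q' = Q − 2t·n = (−26, 18, 26) − 6·(−9, 6, −2) = (28, −18, 38).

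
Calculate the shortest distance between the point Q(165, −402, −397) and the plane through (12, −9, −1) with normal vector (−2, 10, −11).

8

The plane has equation n·(r − (12, −9, −1)) = 0, i.e. n·r = -103.
Then n·(165, −402, −397) − (−103) = 120.
|n| = √(4 + 100 + 121) = 15, so the distance is |120|/15 = 8.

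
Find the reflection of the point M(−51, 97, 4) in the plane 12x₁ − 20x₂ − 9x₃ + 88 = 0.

With n = (12, −20, −9), the signed offset is (n·M − (-88))/|n|² = -2500/625 = -4.
M' = M − 2t·n = (−51, 97, 4) − (-8)·(12, −20, −9) = (45, −63, −68).

(45, -63, -68)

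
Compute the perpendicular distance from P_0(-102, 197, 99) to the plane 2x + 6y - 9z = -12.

9

Normal vector n = (2, 6, -9), and n·(-102, 197, 99) - (-12) = 99.
|n| = √(4 + 36 + 81) = 11, so the distance is |99|/11 = 9.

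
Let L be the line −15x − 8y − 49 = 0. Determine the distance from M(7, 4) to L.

d = |(-15)·7 + (-8)·4 − 49| / √(225 + 64) = |-186|/17 = 186/17.

186/17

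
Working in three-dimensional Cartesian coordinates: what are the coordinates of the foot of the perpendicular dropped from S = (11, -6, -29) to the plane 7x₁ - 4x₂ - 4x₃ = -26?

(-10, 6, -17)

n = (7, -4, -4), |n|² = 81, and n·S − (-26) = 243.
t = 243/81 = 3, so the foot is S − t·n = (11, -6, -29) − 3·(7, -4, -4) = (-10, 6, -17).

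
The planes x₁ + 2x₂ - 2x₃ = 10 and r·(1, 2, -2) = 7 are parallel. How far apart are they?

Both planes have normal n = (1, 2, -2), |n| = 3. Any point on the first plane is at distance |7 − 10|/|n| = 3/3 = 1 from the second.

1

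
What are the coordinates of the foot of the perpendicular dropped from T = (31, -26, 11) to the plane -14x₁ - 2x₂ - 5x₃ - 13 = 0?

(3, -30, 1)

n = (-14, -2, -5), |n|² = 225, and n·T − 13 = -450.
t = -450/225 = -2, so the foot is T − t·n = (31, -26, 11) − (-2)·(-14, -2, -5) = (3, -30, 1).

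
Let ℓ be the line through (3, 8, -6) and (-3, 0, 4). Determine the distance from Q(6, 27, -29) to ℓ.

3√11

A direction vector is d = (-6, -8, 10).
AP = (3, 19, -23); AP·d = -400, |AP|² = 899, |d|² = 200.
distance² = |AP|² − (AP·d)²/|d|² = 899 − 160000/200 = 99, so the distance is 3√11.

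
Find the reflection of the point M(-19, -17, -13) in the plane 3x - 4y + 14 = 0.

(-25, -9, -13)

n = (3, -4, 0), |n|² = 25, n·M − (-14) = 25, so t = 25/25 = 1.
Foot F = M − 1·n = (-22, -13, -13); the reflection is 2F − M = (-25, -9, -13).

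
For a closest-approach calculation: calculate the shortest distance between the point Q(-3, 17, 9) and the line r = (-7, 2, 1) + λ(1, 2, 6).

Direction vector d = (1, 2, 6).
AP = (4, 15, 8); AP·d = 82, |AP|² = 305, |d|² = 41.
distance² = |AP|² − (AP·d)²/|d|² = 305 − 6724/41 = 141, so the distance is √141.

√141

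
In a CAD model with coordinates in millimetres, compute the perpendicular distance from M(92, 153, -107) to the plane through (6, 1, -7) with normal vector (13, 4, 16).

6

The plane has equation n·(r − (6, 1, -7)) = 0, i.e. n·r = -30.
Then n·(92, 153, -107) - (-30) = 126.
|n| = √(169 + 16 + 256) = 21, so the distance is |126|/21 = 6.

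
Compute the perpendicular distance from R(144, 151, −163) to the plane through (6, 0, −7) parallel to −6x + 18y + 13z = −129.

Parallel planes share the normal n = (−6, 18, 13); since (6, 0, −7) lies on the plane, its equation is −6x + 18y + 13z = -127.
Then n·(144, 151, −163) − (−127) = −138.
|n| = √(36 + 324 + 169) = 23, so the distance is |-138|/23 = 6.

6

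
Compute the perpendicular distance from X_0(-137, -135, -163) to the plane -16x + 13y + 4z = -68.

7

d = |(-16)·(-137) + 13·(-135) + 4·(-163) − (-68)| / √(256 + 169 + 16) = |-147| / 21 = 7.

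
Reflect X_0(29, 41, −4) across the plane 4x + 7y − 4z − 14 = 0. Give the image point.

With n = (4, 7, −4), the signed offset is (n·X_0 − 14)/|n|² = 405/81 = 5.
X_0' = X_0 − 2t·n = (29, 41, −4) − 10·(4, 7, −4) = (−11, −29, 36).

(-11, -29, 36)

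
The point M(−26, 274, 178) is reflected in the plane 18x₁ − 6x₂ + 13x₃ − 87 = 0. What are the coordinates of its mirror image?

n = (18, −6, 13), |n|² = 529, n·M − 87 = 115, so t = 115/529 = 5/23.
Foot F = M − (5/23)·n = (−688/23, 6332/23, 4029/23); the reflection is 2F − M = (−778/23, 6362/23, 3964/23).

(-778/23, 6362/23, 3964/23)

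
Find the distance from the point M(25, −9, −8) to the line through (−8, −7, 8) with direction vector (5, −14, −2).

2√281

Direction vector d = (5, −14, −2).
AP = (33, −2, −16); AP·d = 225, |AP|² = 1349, |d|² = 225.
distance² = |AP|² − (AP·d)²/|d|² = 1349 − 50625/225 = 1124, so the distance is 2√281.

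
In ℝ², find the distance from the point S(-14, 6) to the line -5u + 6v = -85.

191√61/61

The normal to the line is n = (-5, 6) with |n| = √61.
|n·S − (-85)| = |106 − (-85)| = 191, so the distance is 191/√61.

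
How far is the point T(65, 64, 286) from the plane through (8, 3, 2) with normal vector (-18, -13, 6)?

The plane has equation n·(r − (8, 3, 2)) = 0, i.e. n·r = -171.
Then n·(65, 64, 286) - (-171) = -115.
|n| = √(324 + 169 + 36) = 23, so the distance is |-115|/23 = 5.

5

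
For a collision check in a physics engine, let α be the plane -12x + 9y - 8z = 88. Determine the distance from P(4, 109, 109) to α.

27/17

Normal vector n = (-12, 9, -8), and n·(4, 109, 109) - 88 = -27.
|n| = √(144 + 81 + 64) = 17, so the distance is |-27|/17 = 27/17.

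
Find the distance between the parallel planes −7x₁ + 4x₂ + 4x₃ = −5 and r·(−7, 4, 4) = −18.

13/9

With common normal n = (−7, 4, 4) (|n| = 9), the distance is |(-5) − (-18)|/|n| = 13/9.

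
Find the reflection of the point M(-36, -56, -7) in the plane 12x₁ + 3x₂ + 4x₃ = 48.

(60, -32, 25)

n = (12, 3, 4), |n|² = 169, n·M − 48 = -676, so t = -676/169 = -4.
Foot F = M − (-4)·n = (12, -44, 9); the reflection is 2F − M = (60, -32, 25).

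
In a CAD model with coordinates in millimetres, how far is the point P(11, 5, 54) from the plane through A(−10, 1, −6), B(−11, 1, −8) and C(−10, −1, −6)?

AB = (−1, 0, −2) and AC = (0, −2, 0), so a normal is n = AB × AC = (−4, 0, 2).
Then n·(11, 5, 54) − 28 = 36.
|n| = √(16 + 0 + 4) = 2√5, so the distance is |36|/(2√5) = 18/√5.

18/√5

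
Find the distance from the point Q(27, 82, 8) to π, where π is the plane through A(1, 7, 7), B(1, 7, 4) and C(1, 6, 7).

AB = (0, 0, −3) and AC = (0, −1, 0), so a normal is n = AB × AC = (−3, 0, 0).
Then n·(27, 82, 8) − (−3) = −78.
|n| = √(9 + 0 + 0) = 3, so the distance is |-78|/3 = 26.

26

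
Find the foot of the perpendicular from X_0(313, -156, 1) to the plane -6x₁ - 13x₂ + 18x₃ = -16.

The perpendicular from X_0 has direction n = (-6, -13, 18): r = (313, -156, 1) + μ(-6, -13, 18).
Substitute into the plane: n·(X_0 + μn) = -16 gives 168 + 529μ = -16, so μ = -8/23.
Foot = (313, -156, 1) + (-8/23)·(-6, -13, 18) = (7247/23, -3484/23, -121/23).

(7247/23, -3484/23, -121/23)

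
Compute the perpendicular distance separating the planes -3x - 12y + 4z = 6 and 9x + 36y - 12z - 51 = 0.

23/13

Divide the second equation by -3 to match normals: -3x - 12y + 4z = -17.
With common normal n = (-3, -12, 4) (|n| = 13), the distance is |6 − (-17)|/|n| = 23/13.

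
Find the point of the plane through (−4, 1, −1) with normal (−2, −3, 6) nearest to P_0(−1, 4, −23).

(-7, -5, -5)

The perpendicular from P_0 has direction n = (−2, −3, 6): r = (−1, 4, −23) + μ(−2, −3, 6).
Substitute into the plane: n·(P_0 + μn) = -1 gives -148 + 49μ = -1, so μ = 3.
Foot = (−1, 4, −23) + 3·(−2, −3, 6) = (−7, −5, −5).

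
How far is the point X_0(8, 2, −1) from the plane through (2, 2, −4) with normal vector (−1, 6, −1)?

9√38/38

The plane has equation n·(r − (2, 2, −4)) = 0, i.e. n·r = 14.
d = |(-1)·8 + 6·2 + (-1)·(-1) − 14| / √(1 + 36 + 1) = |-9| / √38 = 9/√38.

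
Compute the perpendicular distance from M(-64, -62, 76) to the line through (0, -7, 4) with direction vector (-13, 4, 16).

Direction vector d = (-13, 4, 16).
AP = (-64, -55, 72), and AP × d = (-1168, 88, -971).
|AP × d|² = 2314809 and |d|² = 441, so the distance is √(2314809/441) = √5249.

√5249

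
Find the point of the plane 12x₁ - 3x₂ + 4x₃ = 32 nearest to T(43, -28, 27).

(-5, -16, 11)

The perpendicular from T has direction n = (12, -3, 4): r = (43, -28, 27) + μ(12, -3, 4).
Substitute into the plane: n·(T + μn) = 32 gives 708 + 169μ = 32, so μ = -4.
Foot = (43, -28, 27) + (-4)·(12, -3, 4) = (-5, -16, 11).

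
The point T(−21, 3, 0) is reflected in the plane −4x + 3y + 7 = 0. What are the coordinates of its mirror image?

(11, -21, 0)

n = (−4, 3, 0), |n|² = 25, n·T − (-7) = 100, so t = 100/25 = 4.
Foot F = T − 4·n = (−5, −9, 0); the reflection is 2F − T = (11, −21, 0).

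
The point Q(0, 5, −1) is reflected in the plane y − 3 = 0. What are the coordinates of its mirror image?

n = (0, 1, 0), |n|² = 1, n·Q − 3 = 2, so t = 2/1 = 2.
Foot F = Q − 2·n = (0, 3, −1); the reflection is 2F − Q = (0, 1, −1).

(0, 1, -1)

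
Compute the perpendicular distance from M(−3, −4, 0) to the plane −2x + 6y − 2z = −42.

n = (−2, 6, −2); n·P − (-42) = 24; |n| = 2√11; distance = 24/(2√11) = 12/√11.

12√11/11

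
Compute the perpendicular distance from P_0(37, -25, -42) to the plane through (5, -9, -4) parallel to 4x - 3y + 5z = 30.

Parallel planes share the normal n = (4, -3, 5); since (5, -9, -4) lies on the plane, its equation is 4x - 3y + 5z = 27.
Then n·(37, -25, -42) - 27 = -14.
|n| = √(16 + 9 + 25) = 5√2, so the distance is |-14|/(5√2) = 7√2/5.

7√2/5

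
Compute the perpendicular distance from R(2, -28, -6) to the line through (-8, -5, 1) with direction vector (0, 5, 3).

Direction vector d = (0, 5, 3).
AP = (10, -23, -7); AP·d = -136, |AP|² = 678, |d|² = 34.
distance² = |AP|² − (AP·d)²/|d|² = 678 − 18496/34 = 134, so the distance is √134.

√134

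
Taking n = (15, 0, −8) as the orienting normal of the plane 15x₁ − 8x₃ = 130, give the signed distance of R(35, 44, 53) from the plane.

-29/17

n·R − 130 = -29.
|n| = 17, so the signed distance is -29/17.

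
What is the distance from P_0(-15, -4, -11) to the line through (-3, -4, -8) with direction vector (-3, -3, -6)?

3√11

Direction vector d = (-3, -3, -6).
AP = (-12, 0, -3); AP·d = 54, |AP|² = 153, |d|² = 54.
distance² = |AP|² − (AP·d)²/|d|² = 153 − 2916/54 = 99, so the distance is 3√11.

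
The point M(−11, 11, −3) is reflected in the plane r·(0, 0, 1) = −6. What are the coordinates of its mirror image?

(-11, 11, -9)

n = (0, 0, 1), |n|² = 1, n·M − (-6) = 3, so t = 3/1 = 3.
Foot F = M − 3·n = (−11, 11, −6); the reflection is 2F − M = (−11, 11, −9).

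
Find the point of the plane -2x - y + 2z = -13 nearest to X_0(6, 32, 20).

(8, 33, 18)

The perpendicular from X_0 has direction n = (-2, -1, 2): r = (6, 32, 20) + t(-2, -1, 2).
Substitute into the plane: n·(X_0 + tn) = -13 gives -4 + 9t = -13, so t = -1.
Foot = (6, 32, 20) + (-1)·(-2, -1, 2) = (8, 33, 18).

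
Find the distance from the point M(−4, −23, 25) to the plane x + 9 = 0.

5

Normal vector n = (1, 0, 0), and n·(−4, −23, 25) − (−9) = 5.
|n| = √(1 + 0 + 0) = 1, so the distance is |5|/1 = 5.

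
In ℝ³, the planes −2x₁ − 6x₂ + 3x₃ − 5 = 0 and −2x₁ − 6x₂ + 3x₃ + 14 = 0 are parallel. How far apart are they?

Both planes have normal n = (−2, −6, 3), |n| = 7. Any point on the first plane is at distance |(-14) − 5|/|n| = 19/7 from the second.

19/7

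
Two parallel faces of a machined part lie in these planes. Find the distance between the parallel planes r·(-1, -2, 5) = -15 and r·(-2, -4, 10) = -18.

6/√30

Divide the second equation by 2 to match normals: -x₁ - 2x₂ + 5x₃ = -9.
Both planes have normal n = (-1, -2, 5), |n| = √30. Any point on the first plane is at distance |(-9) − (-15)|/|n| = 6/√30 = √30/5 from the second.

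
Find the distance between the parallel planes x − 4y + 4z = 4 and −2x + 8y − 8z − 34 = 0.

Divide the second equation by -2 to match normals: x − 4y + 4z = -17.
With common normal n = (1, −4, 4) (|n| = √33), the distance is |4 − (-17)|/|n| = 21/√33.

21/√33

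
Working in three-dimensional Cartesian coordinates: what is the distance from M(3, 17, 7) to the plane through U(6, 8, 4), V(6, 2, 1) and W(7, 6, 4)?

1

UV = (0, −6, −3) and UW = (1, −2, 0), so a normal is n = UV × UW = (−6, −3, 6).
Then n·(3, 17, 7) − (−36) = 9.
|n| = √(36 + 9 + 36) = 9, so the distance is |9|/9 = 1.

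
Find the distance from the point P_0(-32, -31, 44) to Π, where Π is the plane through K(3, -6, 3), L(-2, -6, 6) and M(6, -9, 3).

KL = (-5, 0, 3) and KM = (3, -3, 0), so a normal is n = KL × KM = (9, 9, 15).
Then n·(-32, -31, 44) - 18 = 75.
|n| = √(81 + 81 + 225) = 3√43, so the distance is |75|/(3√43) = 25√43/43.

25√43/43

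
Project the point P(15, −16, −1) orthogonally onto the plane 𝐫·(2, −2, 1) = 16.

The perpendicular from P has direction n = (2, −2, 1): r = (15, −16, −1) + μ(2, −2, 1).
Substitute into the plane: n·(P + μn) = 16 gives 61 + 9μ = 16, so μ = -5.
Foot = (15, −16, −1) + (-5)·(2, −2, 1) = (5, −6, −6).

(5, -6, -6)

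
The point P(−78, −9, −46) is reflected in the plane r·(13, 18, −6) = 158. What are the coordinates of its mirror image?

With n = (13, 18, −6), the signed offset is (n·P − 158)/|n|² = -1058/529 = -2.
P' = P − 2t·n = (−78, −9, −46) − (-4)·(13, 18, −6) = (−26, 63, −70).

(-26, 63, -70)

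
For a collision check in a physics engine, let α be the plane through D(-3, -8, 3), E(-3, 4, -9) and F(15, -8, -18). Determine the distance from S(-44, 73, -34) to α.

DE = (0, 12, -12) and DF = (18, 0, -21), so a normal is n = DE × DF = (-252, -216, -216).
Then n·(-44, 73, -34) - 1836 = 828.
|n| = √(63504 + 46656 + 46656) = 396, so the distance is |828|/396 = 23/11.

23/11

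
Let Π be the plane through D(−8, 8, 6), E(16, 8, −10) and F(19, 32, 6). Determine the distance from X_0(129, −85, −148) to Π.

5

DE = (24, 0, −16) and DF = (27, 24, 0), so a normal is n = DE × DF = (384, −432, 576).
Then n·(129, −85, −148) − (−3072) = 4080.
|n| = √(147456 + 186624 + 331776) = 816, so the distance is |4080|/816 = 5.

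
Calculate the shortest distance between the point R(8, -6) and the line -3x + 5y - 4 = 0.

d = |(-3)·8 + 5·(-6) − 4| / √(9 + 25) = |-58|/√34 = 29√34/17.

58/√34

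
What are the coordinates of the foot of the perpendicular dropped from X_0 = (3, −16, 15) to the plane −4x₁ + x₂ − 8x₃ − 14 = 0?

(-5, -14, -1)

n = (−4, 1, −8), |n|² = 81, and n·X_0 − 14 = -162.
t = -162/81 = -2, so the foot is X_0 − t·n = (3, −16, 15) − (-2)·(−4, 1, −8) = (−5, −14, −1).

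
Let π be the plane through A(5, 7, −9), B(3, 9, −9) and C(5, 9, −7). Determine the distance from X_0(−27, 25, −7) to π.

16√3/3

AB = (−2, 2, 0) and AC = (0, 2, 2), so a normal is n = AB × AC = (4, 4, −4).
n = (4, 4, −4); n·P − 84 = -64; |n| = 4√3; distance = 64/(4√3) = 16/√3.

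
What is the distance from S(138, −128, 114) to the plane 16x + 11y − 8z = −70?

2

n = (16, 11, −8); n·P − (-70) = -42; |n| = 21; distance = 42/21 = 2.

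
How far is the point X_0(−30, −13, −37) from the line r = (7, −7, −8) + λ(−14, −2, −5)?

Direction vector d = (−14, −2, −5).
AP = (−37, −6, −29); AP·d = 675, |AP|² = 2246, |d|² = 225.
distance² = |AP|² − (AP·d)²/|d|² = 2246 − 455625/225 = 221, so the distance is √221.

√221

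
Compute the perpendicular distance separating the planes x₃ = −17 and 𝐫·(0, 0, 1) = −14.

3

Both planes have normal n = (0, 0, 1), |n| = 1. Any point on the first plane is at distance |(-14) − (-17)|/|n| = 3/1 = 3 from the second.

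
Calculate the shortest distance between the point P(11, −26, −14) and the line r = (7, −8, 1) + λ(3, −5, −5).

Direction vector d = (3, −5, −5).
AP = (4, −18, −15), and AP × d = (15, −25, 34).
|AP × d|² = 2006 and |d|² = 59, so the distance is √(2006/59) = √34.

√34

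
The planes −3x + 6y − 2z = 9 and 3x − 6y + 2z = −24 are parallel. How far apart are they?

15/7

Divide the second equation by -1 to match normals: −3x + 6y − 2z = 24.
Both planes have normal n = (−3, 6, −2), |n| = 7. Any point on the first plane is at distance |24 − 9|/|n| = 15/7 from the second.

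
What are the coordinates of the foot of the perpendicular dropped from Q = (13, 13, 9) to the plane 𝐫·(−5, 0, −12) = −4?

n = (−5, 0, −12), |n|² = 169, and n·Q − (-4) = -169.
t = -169/169 = -1, so the foot is Q − t·n = (13, 13, 9) − (-1)·(−5, 0, −12) = (8, 13, −3).

(8, 13, -3)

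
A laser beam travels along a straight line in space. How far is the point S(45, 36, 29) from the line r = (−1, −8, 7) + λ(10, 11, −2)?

Direction vector d = (10, 11, −2).
AP = (46, 44, 22), and AP × d = (−330, 312, 66).
|AP × d|² = 210600 and |d|² = 225, so the distance is √(210600/225) = √936 = 6√26.

6√26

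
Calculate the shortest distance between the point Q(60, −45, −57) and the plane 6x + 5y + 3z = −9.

27√70/70

Normal vector n = (6, 5, 3), and n·(60, −45, −57) − (−9) = −27.
|n| = √(36 + 25 + 9) = √70, so the distance is |-27|/√70 = 27√70/70.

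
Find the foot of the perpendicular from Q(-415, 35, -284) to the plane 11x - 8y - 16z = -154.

(-1234/3, 97/3, -868/3)

The perpendicular from Q has direction n = (11, -8, -16): r = (-415, 35, -284) + t(11, -8, -16).
Substitute into the plane: n·(Q + tn) = -154 gives -301 + 441t = -154, so t = 1/3.
Foot = (-415, 35, -284) + (1/3)·(11, -8, -16) = (-1234/3, 97/3, -868/3).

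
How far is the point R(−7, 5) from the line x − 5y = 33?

5√26/2

d = |1·(-7) + (-5)·5 − 33| / √(1 + 25) = |-65|/√26 = 5√26/2.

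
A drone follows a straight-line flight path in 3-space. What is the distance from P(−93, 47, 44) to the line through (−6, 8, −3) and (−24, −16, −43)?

3√1186

A direction vector is d = (−18, −24, −40).
AP = (−87, 39, 47), and AP × d = (−432, −4326, 2790).
|AP × d|² = 26685000 and |d|² = 2500, so the distance is √(26685000/2500) = √10674 = 3√1186.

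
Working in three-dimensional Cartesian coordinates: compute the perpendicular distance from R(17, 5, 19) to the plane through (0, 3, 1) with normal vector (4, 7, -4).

10/9

The plane has equation n·(r − (0, 3, 1)) = 0, i.e. n·r = 17.
Then n·(17, 5, 19) - 17 = 10.
|n| = √(16 + 49 + 16) = 9, so the distance is |10|/9 = 10/9.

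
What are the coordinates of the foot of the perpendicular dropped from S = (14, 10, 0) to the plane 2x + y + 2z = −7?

n = (2, 1, 2), |n|² = 9, and n·S − (-7) = 45.
t = 45/9 = 5, so the foot is S − t·n = (14, 10, 0) − 5·(2, 1, 2) = (4, 5, −10).

(4, 5, -10)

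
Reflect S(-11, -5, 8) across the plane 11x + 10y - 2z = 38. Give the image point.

n = (11, 10, -2), |n|² = 225, n·S − 38 = -225, so t = -225/225 = -1.
Foot F = S − (-1)·n = (0, 5, 6); the reflection is 2F − S = (11, 15, 4).

(11, 15, 4)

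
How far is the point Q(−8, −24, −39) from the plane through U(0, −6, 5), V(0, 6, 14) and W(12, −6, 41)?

2

UV = (0, 12, 9) and UW = (12, 0, 36), so a normal is n = UV × UW = (432, 108, −144).
n = (432, 108, −144); n·P − (-1368) = 936; |n| = 468; distance = 936/468 = 2.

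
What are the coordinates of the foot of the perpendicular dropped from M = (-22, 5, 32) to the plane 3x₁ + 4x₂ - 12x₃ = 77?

(-13, 17, -4)

The perpendicular from M has direction n = (3, 4, -12): r = (-22, 5, 32) + λ(3, 4, -12).
Substitute into the plane: n·(M + λn) = 77 gives -430 + 169λ = 77, so λ = 3.
Foot = (-22, 5, 32) + 3·(3, 4, -12) = (-13, 17, -4).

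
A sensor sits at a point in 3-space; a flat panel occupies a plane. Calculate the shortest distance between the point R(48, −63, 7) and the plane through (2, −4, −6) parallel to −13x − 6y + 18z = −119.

10/23

Parallel planes share the normal n = (−13, −6, 18); since (2, −4, −6) lies on the plane, its equation is −13x − 6y + 18z = -110.
n = (−13, −6, 18); n·P − (-110) = -10; |n| = 23; distance = 10/23.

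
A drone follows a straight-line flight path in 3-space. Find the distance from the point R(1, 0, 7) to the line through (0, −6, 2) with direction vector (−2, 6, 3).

√13

Direction vector d = (−2, 6, 3).
AP = (1, 6, 5), and AP × d = (−12, −13, 18).
|AP × d|² = 637 and |d|² = 49, so the distance is √(637/49) = √13.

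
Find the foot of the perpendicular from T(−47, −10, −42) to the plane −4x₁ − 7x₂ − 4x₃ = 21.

(-27, 25, -22)

n = (−4, −7, −4), |n|² = 81, and n·T − 21 = 405.
t = 405/81 = 5, so the foot is T − t·n = (−47, −10, −42) − 5·(−4, −7, −4) = (−27, 25, −22).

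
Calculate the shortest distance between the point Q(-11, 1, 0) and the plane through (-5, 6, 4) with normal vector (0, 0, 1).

4

The plane has equation n·(r − (-5, 6, 4)) = 0, i.e. n·r = 4.
d = |1·0 − 4| / √(0 + 0 + 1) = |-4| / 1 = 4.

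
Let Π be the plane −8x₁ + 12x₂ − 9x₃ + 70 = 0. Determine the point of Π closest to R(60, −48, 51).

(20, 12, 6)

n = (−8, 12, −9), |n|² = 289, and n·R − (-70) = -1445.
t = -1445/289 = -5, so the foot is R − t·n = (60, −48, 51) − (-5)·(−8, 12, −9) = (20, 12, 6).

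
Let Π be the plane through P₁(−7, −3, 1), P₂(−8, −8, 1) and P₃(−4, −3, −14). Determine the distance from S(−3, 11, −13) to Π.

P₁P₂ = (−1, −5, 0) and P₁P₃ = (3, 0, −15), so a normal is n = P₁P₂ × P₁P₃ = (75, −15, 15).
Then n·(−3, 11, −13) − (−465) = −120.
|n| = √(5625 + 225 + 225) = 45√3, so the distance is |-120|/(45√3) = 8√3/9.

8√3/9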